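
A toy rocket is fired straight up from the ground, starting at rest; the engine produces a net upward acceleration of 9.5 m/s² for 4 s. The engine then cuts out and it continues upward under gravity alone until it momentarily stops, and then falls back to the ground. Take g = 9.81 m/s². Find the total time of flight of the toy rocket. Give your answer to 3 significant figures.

13.4 s

Phase 1 (powered ascent): v₀ = 0 m/s, a = 9.5 m/s².
v = v₀ + at = 0 + (9.5)(4) = 38.0 m/s
Δx = v₀t + ½at² = 0·4 + 0.5·9.5·4² = 76.0 m

Phase 2 (coasting upward): v₀ = 38.0 m/s, a = -9.81 m/s².
v = v₀ + at → t = (0 − 38.0) / -9.81 = 3.87 s
v² = v₀² + 2aΔx → Δx = (0² − 38.0²)/(2·-9.81) = 73.6 m

Phase 3 (free fall): v₀ = 0 m/s, a = -9.81 m/s².
Falls 150 m from rest: t = √(2·150/9.81) = 5.52 s; v = g·t = 54.2 m/s.
Total time = 4.00 + 3.87 + 5.52 = 13.4 s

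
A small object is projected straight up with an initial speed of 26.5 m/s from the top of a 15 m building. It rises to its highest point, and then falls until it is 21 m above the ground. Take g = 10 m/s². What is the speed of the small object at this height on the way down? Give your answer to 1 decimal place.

24.1 m/s

Phase 1 (rising): v₀ = 26.5 m/s, a = -10 m/s².
v = v₀ + at → t = (0 − 26.5) / -10 = 2.65 s
v² = v₀² + 2aΔx → Δx = (0² − 26.5²)/(2·-10) = 35.1 m

Phase 2 (falling): v₀ = 0 m/s, a = -10 m/s².
Falls 29.1 m from rest: t = √(2·29.1/10) = 2.41 s; v = g·t = 24.1 m/s.
Final speed = 24.1 m/s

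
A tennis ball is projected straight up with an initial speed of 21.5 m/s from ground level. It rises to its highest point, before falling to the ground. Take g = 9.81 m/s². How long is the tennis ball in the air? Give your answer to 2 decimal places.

4.38 s

Phase 1 (rising): v₀ = 21.5 m/s, a = -9.81 m/s².
v = v₀ + at → t = (0 − 21.5) / -9.81 = 2.19 s
v² = v₀² + 2aΔx → Δx = (0² − 21.5²)/(2·-9.81) = 23.6 m

Phase 2 (falling): v₀ = 0 m/s, a = -9.81 m/s².
Falls 23.6 m from rest: t = √(2·23.6/9.81) = 2.19 s; v = g·t = 21.5 m/s.
Total time = 2.19 + 2.19 = 4.38 s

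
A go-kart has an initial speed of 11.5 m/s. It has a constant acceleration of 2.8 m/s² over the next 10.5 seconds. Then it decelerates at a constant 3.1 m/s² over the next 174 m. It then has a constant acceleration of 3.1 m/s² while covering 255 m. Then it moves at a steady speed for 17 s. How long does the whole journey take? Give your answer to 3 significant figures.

Phase 1 (accelerating): v₀ = 11.5 m/s, a = 2.8 m/s².
v = v₀ + at = 11.5 + (2.8)(10.5) = 40.9 m/s
Δx = v₀t + ½at² = 11.5·10.5 + 0.5·2.8·10.5² = 275 m

Phase 2 (decelerating): v₀ = 40.9 m/s, a = -3.1 m/s².
v² = v₀² + 2aΔx = 40.9² + 2·-3.1·174 = 594 → v = 24.4 m/s
t = (v − v₀)/a = (24.4 − 40.9)/-3.1 = 5.33 s

Phase 3 (accelerating): v₀ = 24.4 m/s, a = 3.1 m/s².
v² = v₀² + 2aΔx = 24.4² + 2·3.1·255 = 2180 → v = 46.6 m/s
t = (v − v₀)/a = (46.6 − 24.4)/3.1 = 7.18 s

Phase 4 (constant speed): v₀ = 46.6 m/s, a = 0 m/s².
v = v₀ + at = 46.6 + (0)(17) = 46.6 m/s
Δx = v₀t + ½at² = 46.6·17 + 0.5·0·17² = 793 m
Total time = 10.5 + 5.33 + 7.18 + 17.0 = 40.0 s

40.0 s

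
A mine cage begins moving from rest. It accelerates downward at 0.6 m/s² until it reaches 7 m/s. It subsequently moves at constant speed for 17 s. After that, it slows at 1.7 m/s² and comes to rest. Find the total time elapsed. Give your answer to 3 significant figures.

Phase 1 (accelerating): v₀ = 0 m/s, a = 0.6 m/s².
v = v₀ + at → t = (7 − 0) / 0.6 = 11.7 s
v² = v₀² + 2aΔx → Δx = (7² − 0²)/(2·0.6) = 40.8 m

Phase 2 (constant speed): v₀ = 7.00 m/s, a = 0 m/s².
v = v₀ + at = 7.00 + (0)(17) = 7.00 m/s
Δx = v₀t + ½at² = 7.00·17 + 0.5·0·17² = 119 m

Phase 3 (decelerating): v₀ = 7.00 m/s, a = -1.7 m/s².
v = v₀ + at → t = (0 − 7.00) / -1.7 = 4.12 s
v² = v₀² + 2aΔx → Δx = (0² − 7.00²)/(2·-1.7) = 14.4 m
Total time = 11.7 + 17.0 + 4.12 = 32.8 s

32.8 s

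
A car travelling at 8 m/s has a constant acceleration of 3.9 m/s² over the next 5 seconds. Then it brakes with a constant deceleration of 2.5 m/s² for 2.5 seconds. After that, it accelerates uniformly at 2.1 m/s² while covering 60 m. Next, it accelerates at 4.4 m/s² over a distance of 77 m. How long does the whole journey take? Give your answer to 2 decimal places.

12.43 s

Phase 1 (accelerating): v₀ = 8.00 m/s, a = 3.9 m/s².
v = v₀ + at = 8.00 + (3.9)(5) = 27.5 m/s
Δx = v₀t + ½at² = 8.00·5 + 0.5·3.9·5² = 88.8 m

Phase 2 (decelerating): v₀ = 27.5 m/s, a = -2.5 m/s².
v = v₀ + at = 27.5 + (-2.5)(2.5) = 21.2 m/s
Δx = v₀t + ½at² = 27.5·2.5 + 0.5·-2.5·2.5² = 60.9 m

Phase 3 (accelerating): v₀ = 21.2 m/s, a = 2.1 m/s².
v² = v₀² + 2aΔx = 21.2² + 2·2.1·60 = 704 → v = 26.5 m/s
t = (v − v₀)/a = (26.5 − 21.2)/2.1 = 2.51 s

Phase 4 (accelerating): v₀ = 26.5 m/s, a = 4.4 m/s².
v² = v₀² + 2aΔx = 26.5² + 2·4.4·77 = 1380 → v = 37.2 m/s
t = (v − v₀)/a = (37.2 − 26.5)/4.4 = 2.42 s
Total time = 5.00 + 2.50 + 2.51 + 2.42 = 12.4 s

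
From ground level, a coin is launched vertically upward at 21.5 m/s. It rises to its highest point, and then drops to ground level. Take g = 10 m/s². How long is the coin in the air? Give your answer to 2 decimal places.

Phase 1 (rising): v₀ = 21.5 m/s, a = -10 m/s².
v = v₀ + at → t = (0 − 21.5) / -10 = 2.15 s
v² = v₀² + 2aΔx → Δx = (0² − 21.5²)/(2·-10) = 23.1 m

Phase 2 (falling): v₀ = 0 m/s, a = -10 m/s².
Falls 23.1 m from rest: t = √(2·23.1/10) = 2.15 s; v = g·t = 21.5 m/s.
Total time = 2.15 + 2.15 = 4.30 s

4.30 s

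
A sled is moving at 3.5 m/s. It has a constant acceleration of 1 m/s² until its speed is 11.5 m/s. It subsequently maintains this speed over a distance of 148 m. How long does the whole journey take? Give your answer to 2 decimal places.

20.87 s

Phase 1 (accelerating): v₀ = 3.50 m/s, a = 1 m/s².
v = v₀ + at → t = (11.5 − 3.50) / 1 = 8.00 s
v² = v₀² + 2aΔx → Δx = (11.5² − 3.50²)/(2·1) = 60.0 m

Phase 2 (constant speed): v₀ = 11.5 m/s, a = 0 m/s².
Constant speed: t = d/v = 148/11.5 = 12.9 s
Total time = 8.00 + 12.9 = 20.9 s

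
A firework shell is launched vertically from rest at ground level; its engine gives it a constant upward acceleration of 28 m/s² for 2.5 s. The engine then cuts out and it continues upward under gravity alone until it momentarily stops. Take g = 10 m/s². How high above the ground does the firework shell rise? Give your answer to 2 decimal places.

Phase 1 (powered ascent): v₀ = 0 m/s, a = 28 m/s².
v = v₀ + at = 0 + (28)(2.5) = 70.0 m/s
Δx = v₀t + ½at² = 0·2.5 + 0.5·28·2.5² = 87.5 m

Phase 2 (coasting upward): v₀ = 70.0 m/s, a = -10 m/s².
v = v₀ + at → t = (0 − 70.0) / -10 = 7.00 s
v² = v₀² + 2aΔx → Δx = (0² − 70.0²)/(2·-10) = 245 m
Maximum height = 87.5 + 245 = 332 m

332.50 m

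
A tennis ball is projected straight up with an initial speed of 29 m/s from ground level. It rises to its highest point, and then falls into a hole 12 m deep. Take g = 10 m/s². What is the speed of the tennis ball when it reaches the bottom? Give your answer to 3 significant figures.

Phase 1 (rising): v₀ = 29.0 m/s, a = -10 m/s².
v = v₀ + at → t = (0 − 29.0) / -10 = 2.90 s
v² = v₀² + 2aΔx → Δx = (0² − 29.0²)/(2·-10) = 42.0 m

Phase 2 (falling): v₀ = 0 m/s, a = -10 m/s².
Falls 54.0 m from rest: t = √(2·54.0/10) = 3.29 s; v = g·t = 32.9 m/s.
Final speed = 32.9 m/s

32.9 m/s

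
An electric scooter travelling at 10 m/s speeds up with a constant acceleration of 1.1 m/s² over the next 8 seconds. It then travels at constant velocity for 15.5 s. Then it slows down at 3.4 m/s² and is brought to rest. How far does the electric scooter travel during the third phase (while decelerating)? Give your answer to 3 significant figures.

52.0 m

Phase 1 (accelerating): v₀ = 10.0 m/s, a = 1.1 m/s².
v = v₀ + at = 10.0 + (1.1)(8) = 18.8 m/s
Δx = v₀t + ½at² = 10.0·8 + 0.5·1.1·8² = 115 m

Phase 2 (constant speed): v₀ = 18.8 m/s, a = 0 m/s².
v = v₀ + at = 18.8 + (0)(15.5) = 18.8 m/s
Δx = v₀t + ½at² = 18.8·15.5 + 0.5·0·15.5² = 291 m

Phase 3 (decelerating): v₀ = 18.8 m/s, a = -3.4 m/s².
v = v₀ + at → t = (0 − 18.8) / -3.4 = 5.53 s
v² = v₀² + 2aΔx → Δx = (0² − 18.8²)/(2·-3.4) = 52.0 m
Distance in phase 3 = 52.0 m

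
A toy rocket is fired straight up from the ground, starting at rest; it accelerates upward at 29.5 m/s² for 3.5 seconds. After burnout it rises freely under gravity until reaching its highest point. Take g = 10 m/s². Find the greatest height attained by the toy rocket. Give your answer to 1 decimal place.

713.7 m

Phase 1 (powered ascent): v₀ = 0 m/s, a = 29.5 m/s².
v = v₀ + at = 0 + (29.5)(3.5) = 103 m/s
Δx = v₀t + ½at² = 0·3.5 + 0.5·29.5·3.5² = 181 m

Phase 2 (coasting upward): v₀ = 103 m/s, a = -10 m/s².
v = v₀ + at → t = (0 − 103) / -10 = 10.3 s
v² = v₀² + 2aΔx → Δx = (0² − 103²)/(2·-10) = 533 m
Maximum height = 181 + 533 = 714 m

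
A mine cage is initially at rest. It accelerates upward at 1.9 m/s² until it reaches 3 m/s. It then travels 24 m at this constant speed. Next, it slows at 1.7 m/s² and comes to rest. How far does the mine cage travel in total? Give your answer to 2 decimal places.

Phase 1 (accelerating): v₀ = 0 m/s, a = 1.9 m/s².
v = v₀ + at → t = (3 − 0) / 1.9 = 1.58 s
v² = v₀² + 2aΔx → Δx = (3² − 0²)/(2·1.9) = 2.37 m

Phase 2 (constant speed): v₀ = 3.00 m/s, a = 0 m/s².
Constant speed: t = d/v = 24/3.00 = 8.00 s

Phase 3 (decelerating): v₀ = 3.00 m/s, a = -1.7 m/s².
v = v₀ + at → t = (0 − 3.00) / -1.7 = 1.76 s
v² = v₀² + 2aΔx → Δx = (0² − 3.00²)/(2·-1.7) = 2.65 m
Total distance = 2.37 + 24.0 + 2.65 = 29.0 m

29.02 m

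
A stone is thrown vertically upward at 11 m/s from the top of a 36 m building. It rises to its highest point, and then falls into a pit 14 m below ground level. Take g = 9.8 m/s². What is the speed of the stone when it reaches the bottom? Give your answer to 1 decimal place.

Phase 1 (rising): v₀ = 11.0 m/s, a = -9.8 m/s².
v = v₀ + at → t = (0 − 11.0) / -9.8 = 1.12 s
v² = v₀² + 2aΔx → Δx = (0² − 11.0²)/(2·-9.8) = 6.17 m

Phase 2 (falling): v₀ = 0 m/s, a = -9.8 m/s².
Falls 56.2 m from rest: t = √(2·56.2/9.8) = 3.39 s; v = g·t = 33.2 m/s.
Final speed = 33.2 m/s

33.2 m/s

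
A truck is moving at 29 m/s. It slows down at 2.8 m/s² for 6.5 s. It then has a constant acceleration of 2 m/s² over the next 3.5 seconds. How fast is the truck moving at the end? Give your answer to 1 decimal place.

17.8 m/s

Phase 1 (decelerating): v₀ = 29.0 m/s, a = -2.8 m/s².
v = v₀ + at = 29.0 + (-2.8)(6.5) = 10.8 m/s
Δx = v₀t + ½at² = 29.0·6.5 + 0.5·-2.8·6.5² = 129 m

Phase 2 (accelerating): v₀ = 10.8 m/s, a = 2 m/s².
v = v₀ + at = 10.8 + (2)(3.5) = 17.8 m/s
Δx = v₀t + ½at² = 10.8·3.5 + 0.5·2·3.5² = 50.1 m
Final speed = 17.8 m/s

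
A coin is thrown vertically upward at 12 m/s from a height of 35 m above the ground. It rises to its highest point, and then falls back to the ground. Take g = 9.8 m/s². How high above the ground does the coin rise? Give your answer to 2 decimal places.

Phase 1 (rising): v₀ = 12.0 m/s, a = -9.8 m/s².
v = v₀ + at → t = (0 − 12.0) / -9.8 = 1.22 s
v² = v₀² + 2aΔx → Δx = (0² − 12.0²)/(2·-9.8) = 7.35 m
Maximum height = 35 + 7.35 = 42.3 m

42.35 m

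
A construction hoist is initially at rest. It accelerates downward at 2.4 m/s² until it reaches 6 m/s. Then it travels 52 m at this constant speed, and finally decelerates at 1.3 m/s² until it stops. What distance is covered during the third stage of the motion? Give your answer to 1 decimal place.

Phase 1 (accelerating): v₀ = 0 m/s, a = 2.4 m/s².
v = v₀ + at → t = (6 − 0) / 2.4 = 2.50 s
v² = v₀² + 2aΔx → Δx = (6² − 0²)/(2·2.4) = 7.50 m

Phase 2 (constant speed): v₀ = 6.00 m/s, a = 0 m/s².
Constant speed: t = d/v = 52/6.00 = 8.67 s

Phase 3 (decelerating): v₀ = 6.00 m/s, a = -1.3 m/s².
v = v₀ + at → t = (0 − 6.00) / -1.3 = 4.62 s
v² = v₀² + 2aΔx → Δx = (0² − 6.00²)/(2·-1.3) = 13.8 m
Distance in phase 3 = 13.8 m

13.8 m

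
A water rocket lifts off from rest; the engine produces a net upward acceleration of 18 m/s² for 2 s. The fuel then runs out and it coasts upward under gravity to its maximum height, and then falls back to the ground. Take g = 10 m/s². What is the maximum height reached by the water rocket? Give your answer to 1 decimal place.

100.8 m

Phase 1 (powered ascent): v₀ = 0 m/s, a = 18 m/s².
v = v₀ + at = 0 + (18)(2) = 36.0 m/s
Δx = v₀t + ½at² = 0·2 + 0.5·18·2² = 36.0 m

Phase 2 (coasting upward): v₀ = 36.0 m/s, a = -10 m/s².
v = v₀ + at → t = (0 − 36.0) / -10 = 3.60 s
v² = v₀² + 2aΔx → Δx = (0² − 36.0²)/(2·-10) = 64.8 m
Maximum height = 36.0 + 64.8 = 101 m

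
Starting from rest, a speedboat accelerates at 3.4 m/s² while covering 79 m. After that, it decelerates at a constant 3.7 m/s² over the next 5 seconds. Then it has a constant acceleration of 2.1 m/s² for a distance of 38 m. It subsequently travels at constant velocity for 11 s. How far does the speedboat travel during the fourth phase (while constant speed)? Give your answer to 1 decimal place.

Phase 1 (accelerating): v₀ = 0 m/s, a = 3.4 m/s².
v² = v₀² + 2aΔx = 0² + 2·3.4·79 = 537 → v = 23.2 m/s
t = (v − v₀)/a = (23.2 − 0)/3.4 = 6.82 s

Phase 2 (decelerating): v₀ = 23.2 m/s, a = -3.7 m/s².
v = v₀ + at = 23.2 + (-3.7)(5) = 4.68 m/s
Δx = v₀t + ½at² = 23.2·5 + 0.5·-3.7·5² = 69.6 m

Phase 3 (accelerating): v₀ = 4.68 m/s, a = 2.1 m/s².
v² = v₀² + 2aΔx = 4.68² + 2·2.1·38 = 181 → v = 13.5 m/s
t = (v − v₀)/a = (13.5 − 4.68)/2.1 = 4.19 s

Phase 4 (constant speed): v₀ = 13.5 m/s, a = 0 m/s².
v = v₀ + at = 13.5 + (0)(11) = 13.5 m/s
Δx = v₀t + ½at² = 13.5·11 + 0.5·0·11² = 148 m
Distance in phase 4 = 148 m

148.2 m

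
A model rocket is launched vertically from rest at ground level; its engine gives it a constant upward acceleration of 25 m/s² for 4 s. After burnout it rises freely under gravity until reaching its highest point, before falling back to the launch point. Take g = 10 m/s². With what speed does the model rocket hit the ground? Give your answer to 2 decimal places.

118.32 m/s

Phase 1 (powered ascent): v₀ = 0 m/s, a = 25 m/s².
v = v₀ + at = 0 + (25)(4) = 100 m/s
Δx = v₀t + ½at² = 0·4 + 0.5·25·4² = 200 m

Phase 2 (coasting upward): v₀ = 100 m/s, a = -10 m/s².
v = v₀ + at → t = (0 − 100) / -10 = 10.0 s
v² = v₀² + 2aΔx → Δx = (0² − 100²)/(2·-10) = 500 m

Phase 3 (free fall): v₀ = 0 m/s, a = -10 m/s².
Falls 700 m from rest: t = √(2·700/10) = 11.8 s; v = g·t = 118 m/s.
Impact speed = 118 m/s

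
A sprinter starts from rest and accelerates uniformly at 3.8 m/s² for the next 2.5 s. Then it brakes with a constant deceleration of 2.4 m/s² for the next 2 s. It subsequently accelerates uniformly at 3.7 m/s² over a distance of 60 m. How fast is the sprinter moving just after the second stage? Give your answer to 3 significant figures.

4.70 m/s

Phase 1 (accelerating): v₀ = 0 m/s, a = 3.8 m/s².
v = v₀ + at = 0 + (3.8)(2.5) = 9.50 m/s
Δx = v₀t + ½at² = 0·2.5 + 0.5·3.8·2.5² = 11.9 m

Phase 2 (decelerating): v₀ = 9.50 m/s, a = -2.4 m/s².
v = v₀ + at = 9.50 + (-2.4)(2) = 4.70 m/s
Δx = v₀t + ½at² = 9.50·2 + 0.5·-2.4·2² = 14.2 m
Speed at end of phase 2 = 4.70 m/s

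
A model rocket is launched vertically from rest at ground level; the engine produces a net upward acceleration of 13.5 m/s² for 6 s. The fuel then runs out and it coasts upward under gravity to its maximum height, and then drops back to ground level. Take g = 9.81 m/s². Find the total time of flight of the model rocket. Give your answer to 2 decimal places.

25.11 s

Phase 1 (powered ascent): v₀ = 0 m/s, a = 13.5 m/s².
v = v₀ + at = 0 + (13.5)(6) = 81.0 m/s
Δx = v₀t + ½at² = 0·6 + 0.5·13.5·6² = 243 m

Phase 2 (coasting upward): v₀ = 81.0 m/s, a = -9.81 m/s².
v = v₀ + at → t = (0 − 81.0) / -9.81 = 8.26 s
v² = v₀² + 2aΔx → Δx = (0² − 81.0²)/(2·-9.81) = 334 m

Phase 3 (free fall): v₀ = 0 m/s, a = -9.81 m/s².
Falls 577 m from rest: t = √(2·577/9.81) = 10.8 s; v = g·t = 106 m/s.
Total time = 6.00 + 8.26 + 10.8 = 25.1 s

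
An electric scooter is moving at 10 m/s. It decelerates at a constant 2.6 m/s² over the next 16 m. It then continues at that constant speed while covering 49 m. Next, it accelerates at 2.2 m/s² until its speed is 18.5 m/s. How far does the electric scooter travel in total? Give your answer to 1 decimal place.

Phase 1 (decelerating): v₀ = 10.0 m/s, a = -2.6 m/s².
v² = v₀² + 2aΔx = 10.0² + 2·-2.6·16 = 16.8 → v = 4.10 m/s
t = (v − v₀)/a = (4.10 − 10.0)/-2.6 = 2.27 s

Phase 2 (constant speed): v₀ = 4.10 m/s, a = 0 m/s².
Constant speed: t = d/v = 49/4.10 = 12.0 s

Phase 3 (accelerating): v₀ = 4.10 m/s, a = 2.2 m/s².
v = v₀ + at → t = (18.5 − 4.10) / 2.2 = 6.55 s
v² = v₀² + 2aΔx → Δx = (18.5² − 4.10²)/(2·2.2) = 74.0 m
Total distance = 16.0 + 49.0 + 74.0 = 139 m

139.0 m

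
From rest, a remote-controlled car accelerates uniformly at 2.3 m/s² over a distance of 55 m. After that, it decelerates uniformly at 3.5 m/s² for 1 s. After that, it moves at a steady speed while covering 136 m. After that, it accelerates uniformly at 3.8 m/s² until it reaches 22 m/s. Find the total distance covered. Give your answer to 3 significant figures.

249 m

Phase 1 (accelerating): v₀ = 0 m/s, a = 2.3 m/s².
v² = v₀² + 2aΔx = 0² + 2·2.3·55 = 253 → v = 15.9 m/s
t = (v − v₀)/a = (15.9 − 0)/2.3 = 6.92 s

Phase 2 (decelerating): v₀ = 15.9 m/s, a = -3.5 m/s².
v = v₀ + at = 15.9 + (-3.5)(1) = 12.4 m/s
Δx = v₀t + ½at² = 15.9·1 + 0.5·-3.5·1² = 14.2 m

Phase 3 (constant speed): v₀ = 12.4 m/s, a = 0 m/s².
Constant speed: t = d/v = 136/12.4 = 11.0 s

Phase 4 (accelerating): v₀ = 12.4 m/s, a = 3.8 m/s².
v = v₀ + at → t = (22 − 12.4) / 3.8 = 2.52 s
v² = v₀² + 2aΔx → Δx = (22² − 12.4²)/(2·3.8) = 43.4 m
Total distance = 55.0 + 14.2 + 136 + 43.4 = 249 m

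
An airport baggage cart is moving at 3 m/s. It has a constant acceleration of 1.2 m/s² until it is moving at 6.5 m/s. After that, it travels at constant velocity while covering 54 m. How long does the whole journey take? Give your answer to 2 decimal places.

11.22 s

Phase 1 (accelerating): v₀ = 3.00 m/s, a = 1.2 m/s².
v = v₀ + at → t = (6.5 − 3.00) / 1.2 = 2.92 s
v² = v₀² + 2aΔx → Δx = (6.5² − 3.00²)/(2·1.2) = 13.9 m

Phase 2 (constant speed): v₀ = 6.50 m/s, a = 0 m/s².
Constant speed: t = d/v = 54/6.50 = 8.31 s
Total time = 2.92 + 8.31 = 11.2 s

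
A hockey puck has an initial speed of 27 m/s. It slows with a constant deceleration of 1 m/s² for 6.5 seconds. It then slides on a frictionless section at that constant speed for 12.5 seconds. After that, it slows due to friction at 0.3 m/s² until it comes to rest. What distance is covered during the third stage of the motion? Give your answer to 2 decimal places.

Phase 1 (decelerating): v₀ = 27.0 m/s, a = -1 m/s².
v = v₀ + at = 27.0 + (-1)(6.5) = 20.5 m/s
Δx = v₀t + ½at² = 27.0·6.5 + 0.5·-1·6.5² = 154 m

Phase 2 (constant speed): v₀ = 20.5 m/s, a = 0 m/s².
v = v₀ + at = 20.5 + (0)(12.5) = 20.5 m/s
Δx = v₀t + ½at² = 20.5·12.5 + 0.5·0·12.5² = 256 m

Phase 3 (decelerating): v₀ = 20.5 m/s, a = -0.3 m/s².
v = v₀ + at → t = (0 − 20.5) / -0.3 = 68.3 s
v² = v₀² + 2aΔx → Δx = (0² − 20.5²)/(2·-0.3) = 700 m
Distance in phase 3 = 700 m

700.42 m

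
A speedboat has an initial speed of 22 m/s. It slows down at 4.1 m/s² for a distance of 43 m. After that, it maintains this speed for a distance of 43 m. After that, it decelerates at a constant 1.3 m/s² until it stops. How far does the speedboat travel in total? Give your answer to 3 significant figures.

137 m

Phase 1 (decelerating): v₀ = 22.0 m/s, a = -4.1 m/s².
v² = v₀² + 2aΔx = 22.0² + 2·-4.1·43 = 131 → v = 11.5 m/s
t = (v − v₀)/a = (11.5 − 22.0)/-4.1 = 2.57 s

Phase 2 (constant speed): v₀ = 11.5 m/s, a = 0 m/s².
Constant speed: t = d/v = 43/11.5 = 3.75 s

Phase 3 (decelerating): v₀ = 11.5 m/s, a = -1.3 m/s².
v = v₀ + at → t = (0 − 11.5) / -1.3 = 8.82 s
v² = v₀² + 2aΔx → Δx = (0² − 11.5²)/(2·-1.3) = 50.5 m
Total distance = 43.0 + 43.0 + 50.5 = 137 m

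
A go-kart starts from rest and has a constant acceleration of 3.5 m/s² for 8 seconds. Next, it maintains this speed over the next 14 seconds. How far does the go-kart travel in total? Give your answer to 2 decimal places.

Phase 1 (accelerating): v₀ = 0 m/s, a = 3.5 m/s².
v = v₀ + at = 0 + (3.5)(8) = 28.0 m/s
Δx = v₀t + ½at² = 0·8 + 0.5·3.5·8² = 112 m

Phase 2 (constant speed): v₀ = 28.0 m/s, a = 0 m/s².
v = v₀ + at = 28.0 + (0)(14) = 28.0 m/s
Δx = v₀t + ½at² = 28.0·14 + 0.5·0·14² = 392 m
Total distance = 112 + 392 = 504 m

504.00 m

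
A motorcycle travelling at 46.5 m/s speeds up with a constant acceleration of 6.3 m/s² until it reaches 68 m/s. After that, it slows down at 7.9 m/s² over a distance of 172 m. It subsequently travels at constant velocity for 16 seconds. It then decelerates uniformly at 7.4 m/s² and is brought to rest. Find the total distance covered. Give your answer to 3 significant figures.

1190 m

Phase 1 (accelerating): v₀ = 46.5 m/s, a = 6.3 m/s².
v = v₀ + at → t = (68 − 46.5) / 6.3 = 3.41 s
v² = v₀² + 2aΔx → Δx = (68² − 46.5²)/(2·6.3) = 195 m

Phase 2 (decelerating): v₀ = 68.0 m/s, a = -7.9 m/s².
v² = v₀² + 2aΔx = 68.0² + 2·-7.9·172 = 1910 → v = 43.7 m/s
t = (v − v₀)/a = (43.7 − 68.0)/-7.9 = 3.08 s

Phase 3 (constant speed): v₀ = 43.7 m/s, a = 0 m/s².
v = v₀ + at = 43.7 + (0)(16) = 43.7 m/s
Δx = v₀t + ½at² = 43.7·16 + 0.5·0·16² = 699 m

Phase 4 (decelerating): v₀ = 43.7 m/s, a = -7.4 m/s².
v = v₀ + at → t = (0 − 43.7) / -7.4 = 5.90 s
v² = v₀² + 2aΔx → Δx = (0² − 43.7²)/(2·-7.4) = 129 m
Total distance = 195 + 172 + 699 + 129 = 1190 m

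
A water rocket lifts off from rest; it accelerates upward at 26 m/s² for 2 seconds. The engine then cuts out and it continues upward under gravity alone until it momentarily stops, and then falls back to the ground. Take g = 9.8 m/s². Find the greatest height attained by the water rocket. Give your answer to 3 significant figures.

190 m

Phase 1 (powered ascent): v₀ = 0 m/s, a = 26 m/s².
v = v₀ + at = 0 + (26)(2) = 52.0 m/s
Δx = v₀t + ½at² = 0·2 + 0.5·26·2² = 52.0 m

Phase 2 (coasting upward): v₀ = 52.0 m/s, a = -9.8 m/s².
v = v₀ + at → t = (0 − 52.0) / -9.8 = 5.31 s
v² = v₀² + 2aΔx → Δx = (0² − 52.0²)/(2·-9.8) = 138 m
Maximum height = 52.0 + 138 = 190 m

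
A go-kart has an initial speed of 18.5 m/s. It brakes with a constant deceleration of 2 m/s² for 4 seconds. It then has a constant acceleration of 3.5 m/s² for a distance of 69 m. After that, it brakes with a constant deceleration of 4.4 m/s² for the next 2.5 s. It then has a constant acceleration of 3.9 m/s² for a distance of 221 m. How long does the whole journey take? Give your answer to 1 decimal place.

Phase 1 (decelerating): v₀ = 18.5 m/s, a = -2 m/s².
v = v₀ + at = 18.5 + (-2)(4) = 10.5 m/s
Δx = v₀t + ½at² = 18.5·4 + 0.5·-2·4² = 58.0 m

Phase 2 (accelerating): v₀ = 10.5 m/s, a = 3.5 m/s².
v² = v₀² + 2aΔx = 10.5² + 2·3.5·69 = 593 → v = 24.4 m/s
t = (v − v₀)/a = (24.4 − 10.5)/3.5 = 3.96 s

Phase 3 (decelerating): v₀ = 24.4 m/s, a = -4.4 m/s².
v = v₀ + at = 24.4 + (-4.4)(2.5) = 13.4 m/s
Δx = v₀t + ½at² = 24.4·2.5 + 0.5·-4.4·2.5² = 47.1 m

Phase 4 (accelerating): v₀ = 13.4 m/s, a = 3.9 m/s².
v² = v₀² + 2aΔx = 13.4² + 2·3.9·221 = 1900 → v = 43.6 m/s
t = (v − v₀)/a = (43.6 − 13.4)/3.9 = 7.76 s
Total time = 4.00 + 3.96 + 2.50 + 7.76 = 18.2 s

18.2 s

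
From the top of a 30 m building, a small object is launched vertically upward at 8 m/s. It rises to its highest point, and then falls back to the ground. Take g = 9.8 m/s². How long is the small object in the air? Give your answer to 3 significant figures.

Phase 1 (rising): v₀ = 8.00 m/s, a = -9.8 m/s².
v = v₀ + at → t = (0 − 8.00) / -9.8 = 0.816 s
v² = v₀² + 2aΔx → Δx = (0² − 8.00²)/(2·-9.8) = 3.27 m

Phase 2 (falling): v₀ = 0 m/s, a = -9.8 m/s².
Falls 33.3 m from rest: t = √(2·33.3/9.8) = 2.61 s; v = g·t = 25.5 m/s.
Total time = 0.816 + 2.61 = 3.42 s

3.42 s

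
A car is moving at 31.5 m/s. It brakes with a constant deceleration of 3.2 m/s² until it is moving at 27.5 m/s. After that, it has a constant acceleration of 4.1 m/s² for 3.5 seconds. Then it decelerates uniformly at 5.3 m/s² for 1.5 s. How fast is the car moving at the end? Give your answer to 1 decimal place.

Phase 1 (decelerating): v₀ = 31.5 m/s, a = -3.2 m/s².
v = v₀ + at → t = (27.5 − 31.5) / -3.2 = 1.25 s
v² = v₀² + 2aΔx → Δx = (27.5² − 31.5²)/(2·-3.2) = 36.9 m

Phase 2 (accelerating): v₀ = 27.5 m/s, a = 4.1 m/s².
v = v₀ + at = 27.5 + (4.1)(3.5) = 41.8 m/s
Δx = v₀t + ½at² = 27.5·3.5 + 0.5·4.1·3.5² = 121 m

Phase 3 (decelerating): v₀ = 41.8 m/s, a = -5.3 m/s².
v = v₀ + at = 41.8 + (-5.3)(1.5) = 33.9 m/s
Δx = v₀t + ½at² = 41.8·1.5 + 0.5·-5.3·1.5² = 56.8 m
Final speed = 33.9 m/s

33.9 m/s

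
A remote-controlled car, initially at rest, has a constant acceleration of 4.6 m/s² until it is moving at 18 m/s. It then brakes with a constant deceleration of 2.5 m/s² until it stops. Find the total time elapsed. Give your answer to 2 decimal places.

11.11 s

Phase 1 (accelerating): v₀ = 0 m/s, a = 4.6 m/s².
v = v₀ + at → t = (18 − 0) / 4.6 = 3.91 s
v² = v₀² + 2aΔx → Δx = (18² − 0²)/(2·4.6) = 35.2 m

Phase 2 (decelerating): v₀ = 18.0 m/s, a = -2.5 m/s².
v = v₀ + at → t = (0 − 18.0) / -2.5 = 7.20 s
v² = v₀² + 2aΔx → Δx = (0² − 18.0²)/(2·-2.5) = 64.8 m
Total time = 3.91 + 7.20 = 11.1 s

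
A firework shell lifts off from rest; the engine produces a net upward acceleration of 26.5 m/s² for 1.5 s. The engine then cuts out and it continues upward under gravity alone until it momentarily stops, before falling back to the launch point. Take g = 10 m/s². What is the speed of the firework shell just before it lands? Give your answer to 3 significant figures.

46.7 m/s

Phase 1 (powered ascent): v₀ = 0 m/s, a = 26.5 m/s².
v = v₀ + at = 0 + (26.5)(1.5) = 39.8 m/s
Δx = v₀t + ½at² = 0·1.5 + 0.5·26.5·1.5² = 29.8 m

Phase 2 (coasting upward): v₀ = 39.8 m/s, a = -10 m/s².
v = v₀ + at → t = (0 − 39.8) / -10 = 3.98 s
v² = v₀² + 2aΔx → Δx = (0² − 39.8²)/(2·-10) = 79.0 m

Phase 3 (free fall): v₀ = 0 m/s, a = -10 m/s².
Falls 109 m from rest: t = √(2·109/10) = 4.67 s; v = g·t = 46.7 m/s.
Impact speed = 46.7 m/s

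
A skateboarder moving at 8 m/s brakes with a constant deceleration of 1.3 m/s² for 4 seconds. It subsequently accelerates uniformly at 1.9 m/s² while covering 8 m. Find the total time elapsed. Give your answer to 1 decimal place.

Phase 1 (decelerating): v₀ = 8.00 m/s, a = -1.3 m/s².
v = v₀ + at = 8.00 + (-1.3)(4) = 2.80 m/s
Δx = v₀t + ½at² = 8.00·4 + 0.5·-1.3·4² = 21.6 m

Phase 2 (accelerating): v₀ = 2.80 m/s, a = 1.9 m/s².
v² = v₀² + 2aΔx = 2.80² + 2·1.9·8 = 38.2 → v = 6.18 m/s
t = (v − v₀)/a = (6.18 − 2.80)/1.9 = 1.78 s
Total time = 4.00 + 1.78 = 5.78 s

5.8 s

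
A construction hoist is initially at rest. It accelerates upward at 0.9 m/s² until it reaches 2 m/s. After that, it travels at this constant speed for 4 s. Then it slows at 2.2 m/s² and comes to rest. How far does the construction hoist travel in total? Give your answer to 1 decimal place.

Phase 1 (accelerating): v₀ = 0 m/s, a = 0.9 m/s².
v = v₀ + at → t = (2 − 0) / 0.9 = 2.22 s
v² = v₀² + 2aΔx → Δx = (2² − 0²)/(2·0.9) = 2.22 m

Phase 2 (constant speed): v₀ = 2.00 m/s, a = 0 m/s².
v = v₀ + at = 2.00 + (0)(4) = 2.00 m/s
Δx = v₀t + ½at² = 2.00·4 + 0.5·0·4² = 8.00 m

Phase 3 (decelerating): v₀ = 2.00 m/s, a = -2.2 m/s².
v = v₀ + at → t = (0 − 2.00) / -2.2 = 0.909 s
v² = v₀² + 2aΔx → Δx = (0² − 2.00²)/(2·-2.2) = 0.909 m
Total distance = 2.22 + 8.00 + 0.909 = 11.1 m

11.1 m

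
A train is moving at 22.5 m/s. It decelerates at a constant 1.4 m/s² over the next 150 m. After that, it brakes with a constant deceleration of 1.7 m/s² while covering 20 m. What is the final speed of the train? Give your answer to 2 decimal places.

4.27 m/s

Phase 1 (decelerating): v₀ = 22.5 m/s, a = -1.4 m/s².
v² = v₀² + 2aΔx = 22.5² + 2·-1.4·150 = 86.2 → v = 9.29 m/s
t = (v − v₀)/a = (9.29 − 22.5)/-1.4 = 9.44 s

Phase 2 (decelerating): v₀ = 9.29 m/s, a = -1.7 m/s².
v² = v₀² + 2aΔx = 9.29² + 2·-1.7·20 = 18.2 → v = 4.27 m/s
t = (v − v₀)/a = (4.27 − 9.29)/-1.7 = 2.95 s
Final speed = 4.27 m/s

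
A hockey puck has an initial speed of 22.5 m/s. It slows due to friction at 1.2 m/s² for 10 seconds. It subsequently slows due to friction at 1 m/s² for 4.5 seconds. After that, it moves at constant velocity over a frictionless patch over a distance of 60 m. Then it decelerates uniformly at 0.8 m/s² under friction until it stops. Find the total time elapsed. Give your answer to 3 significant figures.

32.0 s

Phase 1 (decelerating): v₀ = 22.5 m/s, a = -1.2 m/s².
v = v₀ + at = 22.5 + (-1.2)(10) = 10.5 m/s
Δx = v₀t + ½at² = 22.5·10 + 0.5·-1.2·10² = 165 m

Phase 2 (decelerating): v₀ = 10.5 m/s, a = -1 m/s².
v = v₀ + at = 10.5 + (-1)(4.5) = 6.00 m/s
Δx = v₀t + ½at² = 10.5·4.5 + 0.5·-1·4.5² = 37.1 m

Phase 3 (constant speed): v₀ = 6.00 m/s, a = 0 m/s².
Constant speed: t = d/v = 60/6.00 = 10.0 s

Phase 4 (decelerating): v₀ = 6.00 m/s, a = -0.8 m/s².
v = v₀ + at → t = (0 − 6.00) / -0.8 = 7.50 s
v² = v₀² + 2aΔx → Δx = (0² − 6.00²)/(2·-0.8) = 22.5 m
Total time = 10.0 + 4.50 + 10.0 + 7.50 = 32.0 s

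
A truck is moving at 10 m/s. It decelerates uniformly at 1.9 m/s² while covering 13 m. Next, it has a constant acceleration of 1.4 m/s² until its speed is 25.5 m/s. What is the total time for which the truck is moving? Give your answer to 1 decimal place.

Phase 1 (decelerating): v₀ = 10.0 m/s, a = -1.9 m/s².
v² = v₀² + 2aΔx = 10.0² + 2·-1.9·13 = 50.6 → v = 7.11 m/s
t = (v − v₀)/a = (7.11 − 10.0)/-1.9 = 1.52 s

Phase 2 (accelerating): v₀ = 7.11 m/s, a = 1.4 m/s².
v = v₀ + at → t = (25.5 − 7.11) / 1.4 = 13.1 s
v² = v₀² + 2aΔx → Δx = (25.5² − 7.11²)/(2·1.4) = 214 m
Total time = 1.52 + 13.1 = 14.7 s

14.7 s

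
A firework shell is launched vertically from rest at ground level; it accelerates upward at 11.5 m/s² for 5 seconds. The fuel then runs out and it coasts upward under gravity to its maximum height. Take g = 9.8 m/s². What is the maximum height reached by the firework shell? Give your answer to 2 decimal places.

312.44 m

Phase 1 (powered ascent): v₀ = 0 m/s, a = 11.5 m/s².
v = v₀ + at = 0 + (11.5)(5) = 57.5 m/s
Δx = v₀t + ½at² = 0·5 + 0.5·11.5·5² = 144 m

Phase 2 (coasting upward): v₀ = 57.5 m/s, a = -9.8 m/s².
v = v₀ + at → t = (0 − 57.5) / -9.8 = 5.87 s
v² = v₀² + 2aΔx → Δx = (0² − 57.5²)/(2·-9.8) = 169 m
Maximum height = 144 + 169 = 312 m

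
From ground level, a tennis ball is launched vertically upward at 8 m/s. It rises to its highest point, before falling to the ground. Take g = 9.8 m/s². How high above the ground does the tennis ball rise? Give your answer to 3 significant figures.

Phase 1 (rising): v₀ = 8.00 m/s, a = -9.8 m/s².
v = v₀ + at → t = (0 − 8.00) / -9.8 = 0.816 s
v² = v₀² + 2aΔx → Δx = (0² − 8.00²)/(2·-9.8) = 3.27 m
Maximum height = 3.27 m

3.27 m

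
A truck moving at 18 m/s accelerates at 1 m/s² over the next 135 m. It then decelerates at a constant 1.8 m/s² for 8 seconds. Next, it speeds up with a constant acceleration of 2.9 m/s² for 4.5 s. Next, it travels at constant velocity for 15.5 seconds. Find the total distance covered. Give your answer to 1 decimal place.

703.5 m

Phase 1 (accelerating): v₀ = 18.0 m/s, a = 1 m/s².
v² = v₀² + 2aΔx = 18.0² + 2·1·135 = 594 → v = 24.4 m/s
t = (v − v₀)/a = (24.4 − 18.0)/1 = 6.37 s

Phase 2 (decelerating): v₀ = 24.4 m/s, a = -1.8 m/s².
v = v₀ + at = 24.4 + (-1.8)(8) = 9.97 m/s
Δx = v₀t + ½at² = 24.4·8 + 0.5·-1.8·8² = 137 m

Phase 3 (accelerating): v₀ = 9.97 m/s, a = 2.9 m/s².
v = v₀ + at = 9.97 + (2.9)(4.5) = 23.0 m/s
Δx = v₀t + ½at² = 9.97·4.5 + 0.5·2.9·4.5² = 74.2 m

Phase 4 (constant speed): v₀ = 23.0 m/s, a = 0 m/s².
v = v₀ + at = 23.0 + (0)(15.5) = 23.0 m/s
Δx = v₀t + ½at² = 23.0·15.5 + 0.5·0·15.5² = 357 m
Total distance = 135 + 137 + 74.2 + 357 = 703 m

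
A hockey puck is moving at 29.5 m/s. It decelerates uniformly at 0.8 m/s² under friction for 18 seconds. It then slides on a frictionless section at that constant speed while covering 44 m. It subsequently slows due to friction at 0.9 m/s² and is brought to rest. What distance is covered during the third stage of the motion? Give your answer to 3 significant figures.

Phase 1 (decelerating): v₀ = 29.5 m/s, a = -0.8 m/s².
v = v₀ + at = 29.5 + (-0.8)(18) = 15.1 m/s
Δx = v₀t + ½at² = 29.5·18 + 0.5·-0.8·18² = 401 m

Phase 2 (constant speed): v₀ = 15.1 m/s, a = 0 m/s².
Constant speed: t = d/v = 44/15.1 = 2.91 s

Phase 3 (decelerating): v₀ = 15.1 m/s, a = -0.9 m/s².
v = v₀ + at → t = (0 − 15.1) / -0.9 = 16.8 s
v² = v₀² + 2aΔx → Δx = (0² − 15.1²)/(2·-0.9) = 127 m
Distance in phase 3 = 127 m

127 m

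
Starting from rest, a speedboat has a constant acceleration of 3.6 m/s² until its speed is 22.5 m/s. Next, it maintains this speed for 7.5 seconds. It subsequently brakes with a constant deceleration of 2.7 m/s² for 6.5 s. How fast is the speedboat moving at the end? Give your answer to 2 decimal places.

4.95 m/s

Phase 1 (accelerating): v₀ = 0 m/s, a = 3.6 m/s².
v = v₀ + at → t = (22.5 − 0) / 3.6 = 6.25 s
v² = v₀² + 2aΔx → Δx = (22.5² − 0²)/(2·3.6) = 70.3 m

Phase 2 (constant speed): v₀ = 22.5 m/s, a = 0 m/s².
v = v₀ + at = 22.5 + (0)(7.5) = 22.5 m/s
Δx = v₀t + ½at² = 22.5·7.5 + 0.5·0·7.5² = 169 m

Phase 3 (decelerating): v₀ = 22.5 m/s, a = -2.7 m/s².
v = v₀ + at = 22.5 + (-2.7)(6.5) = 4.95 m/s
Δx = v₀t + ½at² = 22.5·6.5 + 0.5·-2.7·6.5² = 89.2 m
Final speed = 4.95 m/s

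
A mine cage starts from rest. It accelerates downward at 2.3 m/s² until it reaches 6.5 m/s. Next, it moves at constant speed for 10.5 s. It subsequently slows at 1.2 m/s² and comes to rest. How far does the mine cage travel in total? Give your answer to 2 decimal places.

95.04 m

Phase 1 (accelerating): v₀ = 0 m/s, a = 2.3 m/s².
v = v₀ + at → t = (6.5 − 0) / 2.3 = 2.83 s
v² = v₀² + 2aΔx → Δx = (6.5² − 0²)/(2·2.3) = 9.18 m

Phase 2 (constant speed): v₀ = 6.50 m/s, a = 0 m/s².
v = v₀ + at = 6.50 + (0)(10.5) = 6.50 m/s
Δx = v₀t + ½at² = 6.50·10.5 + 0.5·0·10.5² = 68.2 m

Phase 3 (decelerating): v₀ = 6.50 m/s, a = -1.2 m/s².
v = v₀ + at → t = (0 − 6.50) / -1.2 = 5.42 s
v² = v₀² + 2aΔx → Δx = (0² − 6.50²)/(2·-1.2) = 17.6 m
Total distance = 9.18 + 68.2 + 17.6 = 95.0 m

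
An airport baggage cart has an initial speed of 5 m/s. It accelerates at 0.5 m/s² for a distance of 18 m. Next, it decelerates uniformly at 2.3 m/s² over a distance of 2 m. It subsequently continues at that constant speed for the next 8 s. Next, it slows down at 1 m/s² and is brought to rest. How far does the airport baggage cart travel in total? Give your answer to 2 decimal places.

83.41 m

Phase 1 (accelerating): v₀ = 5.00 m/s, a = 0.5 m/s².
v² = v₀² + 2aΔx = 5.00² + 2·0.5·18 = 43.0 → v = 6.56 m/s
t = (v − v₀)/a = (6.56 − 5.00)/0.5 = 3.11 s

Phase 2 (decelerating): v₀ = 6.56 m/s, a = -2.3 m/s².
v² = v₀² + 2aΔx = 6.56² + 2·-2.3·2 = 33.8 → v = 5.81 m/s
t = (v − v₀)/a = (5.81 − 6.56)/-2.3 = 0.323 s

Phase 3 (constant speed): v₀ = 5.81 m/s, a = 0 m/s².
v = v₀ + at = 5.81 + (0)(8) = 5.81 m/s
Δx = v₀t + ½at² = 5.81·8 + 0.5·0·8² = 46.5 m

Phase 4 (decelerating): v₀ = 5.81 m/s, a = -1 m/s².
v = v₀ + at → t = (0 − 5.81) / -1 = 5.81 s
v² = v₀² + 2aΔx → Δx = (0² − 5.81²)/(2·-1) = 16.9 m
Total distance = 18.0 + 2.00 + 46.5 + 16.9 = 83.4 m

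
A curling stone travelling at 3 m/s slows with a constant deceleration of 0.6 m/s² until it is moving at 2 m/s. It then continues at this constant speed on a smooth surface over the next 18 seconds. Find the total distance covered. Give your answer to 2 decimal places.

Phase 1 (decelerating): v₀ = 3.00 m/s, a = -0.6 m/s².
v = v₀ + at → t = (2 − 3.00) / -0.6 = 1.67 s
v² = v₀² + 2aΔx → Δx = (2² − 3.00²)/(2·-0.6) = 4.17 m

Phase 2 (constant speed): v₀ = 2.00 m/s, a = 0 m/s².
v = v₀ + at = 2.00 + (0)(18) = 2.00 m/s
Δx = v₀t + ½at² = 2.00·18 + 0.5·0·18² = 36.0 m
Total distance = 4.17 + 36.0 = 40.2 m

40.17 m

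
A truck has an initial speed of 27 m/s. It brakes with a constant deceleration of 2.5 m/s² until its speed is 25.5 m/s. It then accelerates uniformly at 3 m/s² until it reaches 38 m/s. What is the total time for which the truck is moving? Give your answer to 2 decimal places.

Phase 1 (decelerating): v₀ = 27.0 m/s, a = -2.5 m/s².
v = v₀ + at → t = (25.5 − 27.0) / -2.5 = 0.600 s
v² = v₀² + 2aΔx → Δx = (25.5² − 27.0²)/(2·-2.5) = 15.8 m

Phase 2 (accelerating): v₀ = 25.5 m/s, a = 3 m/s².
v = v₀ + at → t = (38 − 25.5) / 3 = 4.17 s
v² = v₀² + 2aΔx → Δx = (38² − 25.5²)/(2·3) = 132 m
Total time = 0.600 + 4.17 = 4.77 s

4.77 s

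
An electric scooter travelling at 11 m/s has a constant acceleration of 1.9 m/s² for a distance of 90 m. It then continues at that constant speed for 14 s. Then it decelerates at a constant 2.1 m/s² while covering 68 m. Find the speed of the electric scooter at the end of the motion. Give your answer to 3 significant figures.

13.3 m/s

Phase 1 (accelerating): v₀ = 11.0 m/s, a = 1.9 m/s².
v² = v₀² + 2aΔx = 11.0² + 2·1.9·90 = 463 → v = 21.5 m/s
t = (v − v₀)/a = (21.5 − 11.0)/1.9 = 5.54 s

Phase 2 (constant speed): v₀ = 21.5 m/s, a = 0 m/s².
v = v₀ + at = 21.5 + (0)(14) = 21.5 m/s
Δx = v₀t + ½at² = 21.5·14 + 0.5·0·14² = 301 m

Phase 3 (decelerating): v₀ = 21.5 m/s, a = -2.1 m/s².
v² = v₀² + 2aΔx = 21.5² + 2·-2.1·68 = 177 → v = 13.3 m/s
t = (v − v₀)/a = (13.3 − 21.5)/-2.1 = 3.90 s
Final speed = 13.3 m/s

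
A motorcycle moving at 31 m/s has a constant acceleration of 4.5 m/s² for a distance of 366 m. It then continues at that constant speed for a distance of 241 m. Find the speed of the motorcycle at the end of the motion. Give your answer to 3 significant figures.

Phase 1 (accelerating): v₀ = 31.0 m/s, a = 4.5 m/s².
v² = v₀² + 2aΔx = 31.0² + 2·4.5·366 = 4260 → v = 65.2 m/s
t = (v − v₀)/a = (65.2 − 31.0)/4.5 = 7.61 s

Phase 2 (constant speed): v₀ = 65.2 m/s, a = 0 m/s².
Constant speed: t = d/v = 241/65.2 = 3.69 s
Final speed = 65.2 m/s

65.2 m/s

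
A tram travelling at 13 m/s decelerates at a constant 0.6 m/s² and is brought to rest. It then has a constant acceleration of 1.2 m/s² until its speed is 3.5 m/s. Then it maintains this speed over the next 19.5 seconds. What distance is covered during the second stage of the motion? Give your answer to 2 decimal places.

5.10 m

Phase 1 (decelerating): v₀ = 13.0 m/s, a = -0.6 m/s².
v = v₀ + at → t = (0 − 13.0) / -0.6 = 21.7 s
v² = v₀² + 2aΔx → Δx = (0² − 13.0²)/(2·-0.6) = 141 m

Phase 2 (accelerating): v₀ = 0 m/s, a = 1.2 m/s².
v = v₀ + at → t = (3.5 − 0) / 1.2 = 2.92 s
v² = v₀² + 2aΔx → Δx = (3.5² − 0²)/(2·1.2) = 5.10 m
Distance in phase 2 = 5.10 m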